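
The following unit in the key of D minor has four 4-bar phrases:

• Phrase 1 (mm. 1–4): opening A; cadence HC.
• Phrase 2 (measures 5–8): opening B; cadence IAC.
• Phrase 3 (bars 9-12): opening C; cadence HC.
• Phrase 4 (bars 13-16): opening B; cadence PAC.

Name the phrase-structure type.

Four phrases in two halves: the first half (measures 1–8) ends with an imperfect authentic cadence, the second (mm. 9–16) with a perfect authentic cadence — a large antecedent–consequent pair, i.e. a double period.
Phrase 3 begins with different material from phrase 1, making it contrasting.

contrasting double period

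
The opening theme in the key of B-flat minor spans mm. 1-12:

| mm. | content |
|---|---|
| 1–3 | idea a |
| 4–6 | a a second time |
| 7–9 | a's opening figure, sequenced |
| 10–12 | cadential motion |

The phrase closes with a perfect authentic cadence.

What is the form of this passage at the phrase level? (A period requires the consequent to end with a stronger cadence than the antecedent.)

Basic idea (bars 1–3) + its repetition (bars 4-6) form the presentation; fragmentation and cadence (measures 7–12) form the continuation — the 12-bar whole is a sentence.

sentence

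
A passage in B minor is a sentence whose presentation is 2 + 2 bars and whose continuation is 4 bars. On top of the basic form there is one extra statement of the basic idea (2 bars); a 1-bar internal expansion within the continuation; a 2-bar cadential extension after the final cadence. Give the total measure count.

13 measures

Basic sentence: 2 + 2 + 4 = 8 bars.
8 (basic form) + 2 (extra statement) + 1 (internal expansion) + 2 (cadential extension) = 13.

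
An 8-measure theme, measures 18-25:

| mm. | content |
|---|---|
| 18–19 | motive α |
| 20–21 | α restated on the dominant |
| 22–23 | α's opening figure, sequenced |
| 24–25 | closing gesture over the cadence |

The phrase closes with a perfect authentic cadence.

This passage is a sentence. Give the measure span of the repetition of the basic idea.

The presentation of a sentence is the basic idea (mm. 18-19) plus its repetition (mm. 20–21); the repetition of the basic idea is therefore mm. 20–21.

measures 20–21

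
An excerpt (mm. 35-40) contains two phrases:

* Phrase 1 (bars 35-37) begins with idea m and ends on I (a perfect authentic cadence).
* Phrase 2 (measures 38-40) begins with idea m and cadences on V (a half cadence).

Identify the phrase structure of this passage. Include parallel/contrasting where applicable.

The second phrase closes with a half cadence, which is not stronger than the first phrase's perfect authentic cadence; without a weak→strong cadential pair there is no antecedent–consequent relationship, so this is a phrase group rather than a period.

phrase group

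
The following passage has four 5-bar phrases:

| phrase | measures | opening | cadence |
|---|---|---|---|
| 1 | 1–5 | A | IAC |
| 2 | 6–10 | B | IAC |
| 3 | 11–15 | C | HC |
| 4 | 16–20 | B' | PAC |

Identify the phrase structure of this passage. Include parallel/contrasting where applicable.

Four phrases in two halves: the first half (bars 1-10) ends with an imperfect authentic cadence, the second (mm. 11–20) with a perfect authentic cadence — a large antecedent–consequent pair, i.e. a double period.
Phrase 3 begins with different material from phrase 1, making it contrasting.

contrasting double period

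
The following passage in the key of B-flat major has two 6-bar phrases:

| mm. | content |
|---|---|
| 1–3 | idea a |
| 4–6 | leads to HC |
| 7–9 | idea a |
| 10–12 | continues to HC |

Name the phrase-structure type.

Both phrases have the same opening (a) and the same cadence (half cadence): the second is a restatement, not a consequent, so this is a repeated phrase rather than a period.

repeated phrase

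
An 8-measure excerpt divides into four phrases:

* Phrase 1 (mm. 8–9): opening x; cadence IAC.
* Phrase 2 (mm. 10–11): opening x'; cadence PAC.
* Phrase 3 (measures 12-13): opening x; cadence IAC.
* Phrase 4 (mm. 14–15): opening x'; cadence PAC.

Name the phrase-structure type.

repeated period

The cadence pattern IAC–PAC–IAC–PAC is weak–strong twice, and phrases 3–4 restate phrases 1–2: a period heard twice, not a double period (which would end weakly at phrase 2).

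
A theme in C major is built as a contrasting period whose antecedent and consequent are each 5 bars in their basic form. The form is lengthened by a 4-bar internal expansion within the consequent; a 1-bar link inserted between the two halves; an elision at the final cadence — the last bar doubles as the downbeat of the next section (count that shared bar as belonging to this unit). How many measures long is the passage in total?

15 measures

Basic contrasting period: 5 + 5 = 10 bars.
10 (basic form) + 4 (internal expansion) + 1 (link) = 15.
The elision shares a bar with the next section but does not change this unit's count.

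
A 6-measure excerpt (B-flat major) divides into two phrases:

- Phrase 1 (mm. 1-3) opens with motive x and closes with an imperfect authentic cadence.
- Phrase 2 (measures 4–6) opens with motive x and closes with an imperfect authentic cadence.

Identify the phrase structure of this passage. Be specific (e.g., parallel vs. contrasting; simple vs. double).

Both phrases have the same opening (x) and the same cadence (imperfect authentic cadence): the second is a restatement, not a consequent, so this is a repeated phrase rather than a period.

repeated phrase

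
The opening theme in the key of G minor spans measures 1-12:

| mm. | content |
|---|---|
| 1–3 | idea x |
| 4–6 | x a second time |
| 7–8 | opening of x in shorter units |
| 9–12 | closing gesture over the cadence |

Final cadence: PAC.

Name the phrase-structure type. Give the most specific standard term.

Basic idea (mm. 1–3) + its repetition (bars 4–6) form the presentation; fragmentation and cadence (measures 7-12) form the continuation — the 12-bar whole is a sentence.

sentence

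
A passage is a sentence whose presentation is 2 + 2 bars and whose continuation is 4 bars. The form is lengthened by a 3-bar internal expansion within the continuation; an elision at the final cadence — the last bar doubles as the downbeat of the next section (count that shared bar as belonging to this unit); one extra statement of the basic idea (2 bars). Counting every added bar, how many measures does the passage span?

Basic sentence: 2 + 2 + 4 = 8 bars.
8 (basic form) + 3 (internal expansion) + 2 (extra statement) = 13.
The elision shares a bar with the next section but does not change this unit's count.

13 measures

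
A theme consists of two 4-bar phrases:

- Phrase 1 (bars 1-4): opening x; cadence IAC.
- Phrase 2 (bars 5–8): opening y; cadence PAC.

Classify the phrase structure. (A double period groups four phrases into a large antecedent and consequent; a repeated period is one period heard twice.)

Phrase 1 ends with an imperfect authentic cadence (weaker) and phrase 2 with a perfect authentic cadence (stronger): antecedent + consequent = a period.
The two phrases open with different material (x / y), so the period is contrasting.

contrasting period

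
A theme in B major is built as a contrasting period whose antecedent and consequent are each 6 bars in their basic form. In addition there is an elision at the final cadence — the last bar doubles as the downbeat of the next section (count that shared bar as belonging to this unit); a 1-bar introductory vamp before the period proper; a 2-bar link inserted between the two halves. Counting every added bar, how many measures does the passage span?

Basic contrasting period: 6 + 6 = 12 bars.
12 (basic form) + 1 (introduction) + 2 (link) = 15.
The elision shares a bar with the next section but does not change this unit's count.

15 measures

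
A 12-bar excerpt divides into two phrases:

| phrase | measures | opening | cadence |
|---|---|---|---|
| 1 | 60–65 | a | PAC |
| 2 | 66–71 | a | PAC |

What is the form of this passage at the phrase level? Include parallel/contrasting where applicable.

repeated phrase

Both phrases have the same opening (a) and the same cadence (perfect authentic cadence): the second is a restatement, not a consequent, so this is a repeated phrase rather than a period.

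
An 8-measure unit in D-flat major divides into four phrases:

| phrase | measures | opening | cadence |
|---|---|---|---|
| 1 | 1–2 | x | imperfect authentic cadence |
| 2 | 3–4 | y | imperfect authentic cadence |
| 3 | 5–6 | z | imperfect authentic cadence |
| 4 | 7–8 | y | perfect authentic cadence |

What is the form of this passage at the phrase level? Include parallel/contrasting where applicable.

contrasting double period

Four phrases in two halves: the first half (bars 1-4) ends with an imperfect authentic cadence, the second (mm. 5-8) with a perfect authentic cadence — a large antecedent–consequent pair, i.e. a double period.
Phrase 3 begins with different material from phrase 1, making it contrasting.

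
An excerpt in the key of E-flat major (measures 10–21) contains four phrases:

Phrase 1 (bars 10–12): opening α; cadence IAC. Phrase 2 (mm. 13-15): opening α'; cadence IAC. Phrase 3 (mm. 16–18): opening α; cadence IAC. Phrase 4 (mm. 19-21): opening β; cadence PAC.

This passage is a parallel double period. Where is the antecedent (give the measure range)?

measures 10–15

In a double period the four phrases pair into a large antecedent (phrases 1–2, ending imperfect authentic cadence) and a large consequent (phrases 3–4, ending perfect authentic cadence). The antecedent spans bars 10–15.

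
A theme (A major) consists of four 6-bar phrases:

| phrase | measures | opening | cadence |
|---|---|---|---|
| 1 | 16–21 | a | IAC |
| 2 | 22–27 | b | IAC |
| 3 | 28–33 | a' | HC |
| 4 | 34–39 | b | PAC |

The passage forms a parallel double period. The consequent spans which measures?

In a double period the four phrases pair into a large antecedent (phrases 1–2, ending imperfect authentic cadence) and a large consequent (phrases 3–4, ending perfect authentic cadence). The consequent spans mm. 28–39.

measures 28–39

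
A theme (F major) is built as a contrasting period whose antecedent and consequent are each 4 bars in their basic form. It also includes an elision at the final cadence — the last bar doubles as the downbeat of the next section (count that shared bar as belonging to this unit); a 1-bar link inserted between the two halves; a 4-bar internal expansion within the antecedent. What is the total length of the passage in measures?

13 measures

Basic contrasting period: 4 + 4 = 8 bars.
8 (basic form) + 1 (link) + 4 (internal expansion) = 13.
The elision shares a bar with the next section but does not change this unit's count.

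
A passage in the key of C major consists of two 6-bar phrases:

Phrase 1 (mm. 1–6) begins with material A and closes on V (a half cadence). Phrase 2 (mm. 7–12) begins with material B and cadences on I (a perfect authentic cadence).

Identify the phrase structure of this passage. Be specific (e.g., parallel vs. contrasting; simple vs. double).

Phrase 1 ends with a half cadence (weaker) and phrase 2 with a perfect authentic cadence (stronger): antecedent + consequent = a period.
The two phrases open with different material (A / B), so the period is contrasting.

contrasting period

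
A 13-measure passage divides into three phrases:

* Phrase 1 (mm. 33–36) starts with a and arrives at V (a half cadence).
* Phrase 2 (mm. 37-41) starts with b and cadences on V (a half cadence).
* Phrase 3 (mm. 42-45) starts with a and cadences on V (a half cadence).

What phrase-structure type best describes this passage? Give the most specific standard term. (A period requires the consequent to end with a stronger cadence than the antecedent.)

phrase group

The final phrase closes with a half cadence, which is not stronger than the preceding half cadence; the 3 phrases lack an overall antecedent–consequent design and so form a phrase group.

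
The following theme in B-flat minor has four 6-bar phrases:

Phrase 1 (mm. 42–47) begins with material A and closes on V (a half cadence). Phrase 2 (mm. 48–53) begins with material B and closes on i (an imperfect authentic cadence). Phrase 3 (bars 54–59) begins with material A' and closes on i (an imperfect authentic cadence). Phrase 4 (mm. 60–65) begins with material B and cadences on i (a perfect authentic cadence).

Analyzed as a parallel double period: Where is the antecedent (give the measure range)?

In a double period the four phrases pair into a large antecedent (phrases 1–2, ending imperfect authentic cadence) and a large consequent (phrases 3–4, ending perfect authentic cadence). The antecedent spans measures 42–53.

measures 42–53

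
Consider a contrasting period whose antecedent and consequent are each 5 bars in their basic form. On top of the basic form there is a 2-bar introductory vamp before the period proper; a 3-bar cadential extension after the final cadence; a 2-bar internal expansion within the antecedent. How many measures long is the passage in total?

17 measures

Basic contrasting period: 5 + 5 = 10 bars.
10 (basic form) + 2 (introduction) + 3 (cadential extension) + 2 (internal expansion) = 17.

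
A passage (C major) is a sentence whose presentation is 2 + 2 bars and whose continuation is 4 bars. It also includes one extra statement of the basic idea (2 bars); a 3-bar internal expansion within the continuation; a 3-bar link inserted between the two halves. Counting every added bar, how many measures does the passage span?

16 measures

Basic sentence: 2 + 2 + 4 = 8 bars.
8 (basic form) + 2 (extra statement) + 3 (internal expansion) + 3 (link) = 16.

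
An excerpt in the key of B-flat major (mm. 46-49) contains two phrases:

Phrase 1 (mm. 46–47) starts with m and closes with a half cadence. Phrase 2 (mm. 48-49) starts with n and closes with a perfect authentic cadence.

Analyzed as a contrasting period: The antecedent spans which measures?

measures 46–47

The antecedent is the phrase ending with the weaker cadence (half cadence, phrase 1) and the consequent the one ending more conclusively (perfect authentic cadence, phrase 2); the antecedent is mm. 46-47.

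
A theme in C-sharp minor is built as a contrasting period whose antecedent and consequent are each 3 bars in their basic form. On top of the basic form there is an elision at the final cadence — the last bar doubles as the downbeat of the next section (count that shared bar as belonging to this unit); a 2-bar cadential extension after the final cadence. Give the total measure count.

8 measures

Basic contrasting period: 3 + 3 = 6 bars.
6 (basic form) + 2 (cadential extension) = 8.
The elision shares a bar with the next section but does not change this unit's count.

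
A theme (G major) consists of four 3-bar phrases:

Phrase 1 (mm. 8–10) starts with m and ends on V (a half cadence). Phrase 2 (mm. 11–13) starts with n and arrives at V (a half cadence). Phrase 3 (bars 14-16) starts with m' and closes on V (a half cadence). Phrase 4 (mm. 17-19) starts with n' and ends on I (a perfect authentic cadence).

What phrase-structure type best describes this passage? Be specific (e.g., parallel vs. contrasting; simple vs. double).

parallel double period

Four phrases in two halves: the first half (mm. 8-13) ends with a half cadence, the second (bars 14–19) with a perfect authentic cadence — a large antecedent–consequent pair, i.e. a double period.
Phrase 3 begins with the same material as phrase 1, making it parallel.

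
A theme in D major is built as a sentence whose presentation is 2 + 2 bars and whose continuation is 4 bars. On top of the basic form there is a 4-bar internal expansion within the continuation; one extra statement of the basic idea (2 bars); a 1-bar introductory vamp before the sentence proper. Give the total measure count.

Basic sentence: 2 + 2 + 4 = 8 bars.
8 (basic form) + 4 (internal expansion) + 2 (extra statement) + 1 (introduction) = 15.

15 measures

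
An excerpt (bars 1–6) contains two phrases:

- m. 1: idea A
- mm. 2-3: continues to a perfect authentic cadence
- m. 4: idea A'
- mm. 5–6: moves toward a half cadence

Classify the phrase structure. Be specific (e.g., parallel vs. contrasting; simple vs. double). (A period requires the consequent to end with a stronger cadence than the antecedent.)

phrase group

The second phrase closes with a half cadence, which is not stronger than the first phrase's perfect authentic cadence; without a weak→strong cadential pair there is no antecedent–consequent relationship, so this is a phrase group rather than a period.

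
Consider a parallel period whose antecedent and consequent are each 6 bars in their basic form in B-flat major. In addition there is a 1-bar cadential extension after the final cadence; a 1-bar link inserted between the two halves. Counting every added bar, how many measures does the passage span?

14 measures

Basic parallel period: 6 + 6 = 12 bars.
12 (basic form) + 1 (cadential extension) + 1 (link) = 14.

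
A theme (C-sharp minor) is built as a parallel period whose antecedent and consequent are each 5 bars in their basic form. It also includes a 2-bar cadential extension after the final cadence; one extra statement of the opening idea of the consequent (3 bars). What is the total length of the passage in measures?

15 measures

Basic parallel period: 5 + 5 = 10 bars.
10 (basic form) + 2 (cadential extension) + 3 (extra statement) = 15.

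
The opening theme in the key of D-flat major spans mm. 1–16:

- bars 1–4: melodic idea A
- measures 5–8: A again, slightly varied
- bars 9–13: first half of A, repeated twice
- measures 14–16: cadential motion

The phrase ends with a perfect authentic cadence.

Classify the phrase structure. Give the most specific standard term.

sentence

Basic idea (mm. 1–4) + its repetition (measures 5–8) form the presentation; fragmentation and cadence (measures 9–16) form the continuation — the 16-bar whole is a sentence.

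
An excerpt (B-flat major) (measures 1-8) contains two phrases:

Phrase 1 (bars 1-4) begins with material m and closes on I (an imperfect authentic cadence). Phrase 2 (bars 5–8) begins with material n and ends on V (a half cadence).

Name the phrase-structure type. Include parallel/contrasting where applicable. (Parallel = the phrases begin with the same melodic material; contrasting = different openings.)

The second phrase closes with a half cadence, which is not stronger than the first phrase's imperfect authentic cadence; without a weak→strong cadential pair there is no antecedent–consequent relationship, so this is a phrase group rather than a period.

phrase group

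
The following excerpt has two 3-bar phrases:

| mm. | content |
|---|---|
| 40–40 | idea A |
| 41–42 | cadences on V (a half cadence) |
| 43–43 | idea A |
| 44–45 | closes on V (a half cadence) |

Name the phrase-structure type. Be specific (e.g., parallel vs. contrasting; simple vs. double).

Both phrases have the same opening (A) and the same cadence (half cadence): the second is a restatement, not a consequent, so this is a repeated phrase rather than a period.

repeated phrase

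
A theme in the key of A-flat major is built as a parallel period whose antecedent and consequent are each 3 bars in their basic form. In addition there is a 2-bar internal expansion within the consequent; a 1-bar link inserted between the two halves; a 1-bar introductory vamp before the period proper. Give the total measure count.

Basic parallel period: 3 + 3 = 6 bars.
6 (basic form) + 2 (internal expansion) + 1 (link) + 1 (introduction) = 10.

10 measures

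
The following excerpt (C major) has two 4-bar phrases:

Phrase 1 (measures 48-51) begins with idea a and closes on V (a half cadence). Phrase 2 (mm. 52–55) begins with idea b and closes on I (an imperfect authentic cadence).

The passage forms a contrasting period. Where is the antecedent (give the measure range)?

The antecedent is the phrase ending with the weaker cadence (half cadence, phrase 1) and the consequent the one ending more conclusively (imperfect authentic cadence, phrase 2); the antecedent is mm. 48-51.

measures 48–51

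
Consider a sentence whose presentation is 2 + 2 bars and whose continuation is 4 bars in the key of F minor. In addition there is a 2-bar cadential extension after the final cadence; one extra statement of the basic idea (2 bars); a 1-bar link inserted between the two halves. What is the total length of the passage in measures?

13 measures

Basic sentence: 2 + 2 + 4 = 8 bars.
8 (basic form) + 2 (cadential extension) + 2 (extra statement) + 1 (link) = 13.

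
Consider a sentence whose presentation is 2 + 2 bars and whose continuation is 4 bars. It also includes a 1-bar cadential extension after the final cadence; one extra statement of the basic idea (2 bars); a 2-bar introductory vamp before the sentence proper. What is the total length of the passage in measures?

13 measures

Basic sentence: 2 + 2 + 4 = 8 bars.
8 (basic form) + 1 (cadential extension) + 2 (extra statement) + 2 (introduction) = 13.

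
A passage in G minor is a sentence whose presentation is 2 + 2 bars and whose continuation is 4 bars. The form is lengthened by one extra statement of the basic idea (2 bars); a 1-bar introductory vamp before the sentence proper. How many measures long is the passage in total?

11 measures

Basic sentence: 2 + 2 + 4 = 8 bars.
8 (basic form) + 2 (extra statement) + 1 (introduction) = 11.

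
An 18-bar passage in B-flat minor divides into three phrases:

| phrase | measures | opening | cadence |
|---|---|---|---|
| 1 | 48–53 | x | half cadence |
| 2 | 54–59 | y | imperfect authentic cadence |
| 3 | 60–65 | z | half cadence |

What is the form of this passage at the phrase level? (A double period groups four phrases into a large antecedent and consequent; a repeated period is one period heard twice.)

phrase group

The final phrase closes with a half cadence, which is not stronger than the preceding imperfect authentic cadence; the 3 phrases lack an overall antecedent–consequent design and so form a phrase group.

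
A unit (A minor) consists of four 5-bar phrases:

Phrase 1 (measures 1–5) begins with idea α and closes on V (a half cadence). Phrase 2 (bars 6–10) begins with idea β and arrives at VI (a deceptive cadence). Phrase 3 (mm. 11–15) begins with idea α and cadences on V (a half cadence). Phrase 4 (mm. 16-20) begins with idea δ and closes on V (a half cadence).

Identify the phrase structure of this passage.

phrase group

Phrase 4 ends with a half cadence, no stronger than phrase 2's deceptive cadence, so the four phrases do not form a double period; nor do phrases 3–4 duplicate 1–2, so it is not a repeated period. With no phrase reaching a conclusive cadence, the passage is a phrase group.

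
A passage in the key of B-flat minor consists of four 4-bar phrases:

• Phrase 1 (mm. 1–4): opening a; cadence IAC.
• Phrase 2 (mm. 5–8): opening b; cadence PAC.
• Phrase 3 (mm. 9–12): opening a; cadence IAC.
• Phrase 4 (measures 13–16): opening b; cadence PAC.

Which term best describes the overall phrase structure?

repeated period

The cadence pattern IAC–PAC–IAC–PAC is weak–strong twice, and phrases 3–4 restate phrases 1–2: a period heard twice, not a double period (which would end weakly at phrase 2).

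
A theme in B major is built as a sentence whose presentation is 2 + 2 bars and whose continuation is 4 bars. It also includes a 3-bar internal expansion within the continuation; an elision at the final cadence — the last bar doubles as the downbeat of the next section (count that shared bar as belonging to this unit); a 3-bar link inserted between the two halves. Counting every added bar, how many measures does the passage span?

Basic sentence: 2 + 2 + 4 = 8 bars.
8 (basic form) + 3 (internal expansion) + 3 (link) = 14.
The elision shares a bar with the next section but does not change this unit's count.

14 measures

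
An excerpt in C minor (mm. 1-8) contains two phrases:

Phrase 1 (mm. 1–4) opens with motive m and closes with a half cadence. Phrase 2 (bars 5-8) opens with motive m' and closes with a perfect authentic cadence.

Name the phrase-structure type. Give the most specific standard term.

parallel period

Phrase 1 ends with a half cadence (weaker) and phrase 2 with a perfect authentic cadence (stronger): antecedent + consequent = a period.
The two phrases open with the same material (m / m'), so the period is parallel.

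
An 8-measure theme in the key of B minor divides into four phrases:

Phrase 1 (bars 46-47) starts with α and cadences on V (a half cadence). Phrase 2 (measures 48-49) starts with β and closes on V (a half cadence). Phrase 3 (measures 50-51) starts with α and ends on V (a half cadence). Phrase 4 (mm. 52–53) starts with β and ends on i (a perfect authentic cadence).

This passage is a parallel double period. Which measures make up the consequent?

In a double period the four phrases pair into a large antecedent (phrases 1–2, ending half cadence) and a large consequent (phrases 3–4, ending perfect authentic cadence). The consequent spans measures 50–53.

measures 50–53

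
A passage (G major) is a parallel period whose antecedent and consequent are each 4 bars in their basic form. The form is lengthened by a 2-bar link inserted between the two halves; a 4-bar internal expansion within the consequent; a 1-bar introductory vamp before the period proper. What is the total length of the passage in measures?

Basic parallel period: 4 + 4 = 8 bars.
8 (basic form) + 2 (link) + 4 (internal expansion) + 1 (introduction) = 15.

15 measures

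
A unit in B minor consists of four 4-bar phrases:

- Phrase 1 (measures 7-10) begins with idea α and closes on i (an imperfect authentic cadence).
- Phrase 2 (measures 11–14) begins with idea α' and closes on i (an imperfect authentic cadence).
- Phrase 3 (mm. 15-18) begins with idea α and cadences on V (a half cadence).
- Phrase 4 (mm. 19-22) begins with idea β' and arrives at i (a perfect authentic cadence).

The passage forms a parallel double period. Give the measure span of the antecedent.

In a double period the first pair of phrases (ending imperfect authentic cadence) is the large antecedent and the second pair (ending perfect authentic cadence) is the large consequent; the antecedent is measures 7–14.

measures 7–14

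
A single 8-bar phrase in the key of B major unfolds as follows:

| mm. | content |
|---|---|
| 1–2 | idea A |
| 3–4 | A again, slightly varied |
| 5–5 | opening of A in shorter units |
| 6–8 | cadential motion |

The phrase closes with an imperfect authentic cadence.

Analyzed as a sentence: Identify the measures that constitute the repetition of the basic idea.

The presentation of a sentence is the basic idea (measures 1-2) plus its repetition (mm. 3-4); the repetition of the basic idea is therefore bars 3–4.

measures 3–4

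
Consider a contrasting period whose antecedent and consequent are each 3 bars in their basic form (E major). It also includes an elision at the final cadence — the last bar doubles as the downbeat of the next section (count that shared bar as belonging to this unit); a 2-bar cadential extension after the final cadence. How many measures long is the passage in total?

Basic contrasting period: 3 + 3 = 6 bars.
6 (basic form) + 2 (cadential extension) = 8.
The elision shares a bar with the next section but does not change this unit's count.

8 measures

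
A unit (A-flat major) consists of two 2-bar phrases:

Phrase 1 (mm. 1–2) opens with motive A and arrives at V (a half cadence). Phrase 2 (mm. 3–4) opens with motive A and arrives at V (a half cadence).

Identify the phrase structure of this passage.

repeated phrase

Both phrases have the same opening (A) and the same cadence (half cadence): the second is a restatement, not a consequent, so this is a repeated phrase rather than a period.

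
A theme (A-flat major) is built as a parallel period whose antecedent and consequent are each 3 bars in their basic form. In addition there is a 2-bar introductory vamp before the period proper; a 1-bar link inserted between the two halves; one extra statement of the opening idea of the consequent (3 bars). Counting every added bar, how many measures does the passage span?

12 measures

Basic parallel period: 3 + 3 = 6 bars.
6 (basic form) + 2 (introduction) + 1 (link) + 3 (extra statement) = 12.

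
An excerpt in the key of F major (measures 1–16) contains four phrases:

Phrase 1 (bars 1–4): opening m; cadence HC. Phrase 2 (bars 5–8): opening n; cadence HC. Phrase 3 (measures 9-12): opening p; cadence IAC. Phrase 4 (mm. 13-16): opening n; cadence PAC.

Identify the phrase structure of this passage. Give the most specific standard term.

Four phrases in two halves: the first half (mm. 1–8) ends with a half cadence, the second (measures 9-16) with a perfect authentic cadence — a large antecedent–consequent pair, i.e. a double period.
Phrase 3 begins with different material from phrase 1, making it contrasting.

contrasting double period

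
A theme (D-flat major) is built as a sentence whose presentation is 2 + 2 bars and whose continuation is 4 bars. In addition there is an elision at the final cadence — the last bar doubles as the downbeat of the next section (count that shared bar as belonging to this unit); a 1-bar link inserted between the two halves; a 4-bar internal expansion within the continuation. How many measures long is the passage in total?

13 measures

Basic sentence: 2 + 2 + 4 = 8 bars.
8 (basic form) + 1 (link) + 4 (internal expansion) = 13.
The elision shares a bar with the next section but does not change this unit's count.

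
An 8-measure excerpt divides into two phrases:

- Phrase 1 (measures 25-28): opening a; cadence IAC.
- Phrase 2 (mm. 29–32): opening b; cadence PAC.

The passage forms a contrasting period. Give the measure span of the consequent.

The phrase ending with the weaker cadence (imperfect authentic cadence) is the antecedent; the one ending more conclusively (perfect authentic cadence) is the consequent. The consequent is measures 29–32.

measures 29–32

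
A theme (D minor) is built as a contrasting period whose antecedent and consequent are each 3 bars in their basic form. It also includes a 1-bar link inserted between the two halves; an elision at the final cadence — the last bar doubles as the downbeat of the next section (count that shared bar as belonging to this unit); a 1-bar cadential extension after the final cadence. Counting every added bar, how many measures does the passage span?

8 measures

Basic contrasting period: 3 + 3 = 6 bars.
6 (basic form) + 1 (link) + 1 (cadential extension) = 8.
The elision shares a bar with the next section but does not change this unit's count.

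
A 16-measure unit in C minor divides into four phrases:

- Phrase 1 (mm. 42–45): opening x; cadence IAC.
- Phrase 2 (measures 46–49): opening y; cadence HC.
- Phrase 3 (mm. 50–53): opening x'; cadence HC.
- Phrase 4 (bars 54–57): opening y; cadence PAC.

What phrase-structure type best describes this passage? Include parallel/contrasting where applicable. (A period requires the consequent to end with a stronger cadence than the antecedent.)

parallel double period

Four phrases in two halves: the first half (bars 42-49) ends with a half cadence, the second (bars 50–57) with a perfect authentic cadence — a large antecedent–consequent pair, i.e. a double period.
Phrase 3 begins with the same material as phrase 1, making it parallel.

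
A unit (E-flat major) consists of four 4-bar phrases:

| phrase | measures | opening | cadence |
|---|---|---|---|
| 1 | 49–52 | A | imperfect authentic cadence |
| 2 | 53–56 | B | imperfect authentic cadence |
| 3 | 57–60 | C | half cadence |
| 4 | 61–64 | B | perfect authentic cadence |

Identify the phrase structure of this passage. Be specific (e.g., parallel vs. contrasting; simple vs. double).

contrasting double period

Four phrases in two halves: the first half (bars 49–56) ends with an imperfect authentic cadence, the second (measures 57–64) with a perfect authentic cadence — a large antecedent–consequent pair, i.e. a double period.
Phrase 3 begins with different material from phrase 1, making it contrasting.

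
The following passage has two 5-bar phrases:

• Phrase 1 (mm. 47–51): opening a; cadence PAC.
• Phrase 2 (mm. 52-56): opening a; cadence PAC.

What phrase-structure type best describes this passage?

Both phrases have the same opening (a) and the same cadence (perfect authentic cadence): the second is a restatement, not a consequent, so this is a repeated phrase rather than a period.

repeated phrase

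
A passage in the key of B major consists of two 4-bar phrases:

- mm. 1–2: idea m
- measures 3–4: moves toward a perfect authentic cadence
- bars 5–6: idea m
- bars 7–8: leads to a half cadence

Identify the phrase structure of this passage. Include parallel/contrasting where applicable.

The second phrase closes with a half cadence, which is not stronger than the first phrase's perfect authentic cadence; without a weak→strong cadential pair there is no antecedent–consequent relationship, so this is a phrase group rather than a period.

phrase group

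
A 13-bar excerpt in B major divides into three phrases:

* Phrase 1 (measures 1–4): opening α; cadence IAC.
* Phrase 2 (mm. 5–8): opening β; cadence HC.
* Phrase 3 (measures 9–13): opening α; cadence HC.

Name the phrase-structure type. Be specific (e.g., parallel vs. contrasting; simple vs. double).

The final phrase closes with a half cadence, which is not stronger than the preceding half cadence; the 3 phrases lack an overall antecedent–consequent design and so form a phrase group.

phrase group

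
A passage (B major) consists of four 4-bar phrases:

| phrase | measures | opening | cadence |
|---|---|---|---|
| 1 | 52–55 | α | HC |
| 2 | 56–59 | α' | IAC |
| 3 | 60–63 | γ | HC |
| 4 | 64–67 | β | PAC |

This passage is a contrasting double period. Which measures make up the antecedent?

measures 52–59

In a double period the four phrases pair into a large antecedent (phrases 1–2, ending imperfect authentic cadence) and a large consequent (phrases 3–4, ending perfect authentic cadence). The antecedent spans measures 52-59.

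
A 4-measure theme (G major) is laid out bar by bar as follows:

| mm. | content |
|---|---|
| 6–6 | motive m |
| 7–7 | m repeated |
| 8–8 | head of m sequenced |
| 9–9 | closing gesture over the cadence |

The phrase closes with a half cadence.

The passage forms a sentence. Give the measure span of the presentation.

The presentation of a sentence is the basic idea (m. 6) plus its repetition (bar 7); the presentation is therefore measures 6-7.

measures 6–7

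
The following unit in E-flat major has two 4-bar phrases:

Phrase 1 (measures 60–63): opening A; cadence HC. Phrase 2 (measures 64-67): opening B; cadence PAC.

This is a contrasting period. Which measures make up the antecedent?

measures 60–63

The phrase ending with the weaker cadence (half cadence) is the antecedent; the one ending more conclusively (perfect authentic cadence) is the consequent. The antecedent is measures 60–63.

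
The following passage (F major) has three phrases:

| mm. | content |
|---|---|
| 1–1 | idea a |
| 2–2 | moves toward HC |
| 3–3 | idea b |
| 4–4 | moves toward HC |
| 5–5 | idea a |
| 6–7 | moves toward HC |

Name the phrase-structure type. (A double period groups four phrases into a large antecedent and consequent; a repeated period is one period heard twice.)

phrase group

The final phrase closes with a half cadence, which is not stronger than the preceding half cadence; the 3 phrases lack an overall antecedent–consequent design and so form a phrase group.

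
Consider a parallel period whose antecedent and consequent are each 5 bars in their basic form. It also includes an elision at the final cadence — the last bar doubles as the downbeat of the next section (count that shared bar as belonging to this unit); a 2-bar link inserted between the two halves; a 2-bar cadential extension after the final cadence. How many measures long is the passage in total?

Basic parallel period: 5 + 5 = 10 bars.
10 (basic form) + 2 (link) + 2 (cadential extension) = 14.
The elision shares a bar with the next section but does not change this unit's count.

14 measures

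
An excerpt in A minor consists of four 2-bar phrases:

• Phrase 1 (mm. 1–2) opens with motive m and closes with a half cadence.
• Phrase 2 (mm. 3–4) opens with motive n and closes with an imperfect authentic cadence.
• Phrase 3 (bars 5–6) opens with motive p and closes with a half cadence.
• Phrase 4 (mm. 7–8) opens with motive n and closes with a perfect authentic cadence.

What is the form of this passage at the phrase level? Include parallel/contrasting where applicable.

contrasting double period

Four phrases in two halves: the first half (bars 1–4) ends with an imperfect authentic cadence, the second (mm. 5–8) with a perfect authentic cadence — a large antecedent–consequent pair, i.e. a double period.
Phrase 3 begins with different material from phrase 1, making it contrasting.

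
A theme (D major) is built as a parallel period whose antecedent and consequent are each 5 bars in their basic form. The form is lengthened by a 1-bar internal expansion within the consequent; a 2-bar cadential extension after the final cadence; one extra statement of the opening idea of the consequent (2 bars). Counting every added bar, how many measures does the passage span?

15 measures

Basic parallel period: 5 + 5 = 10 bars.
10 (basic form) + 1 (internal expansion) + 2 (cadential extension) + 2 (extra statement) = 15.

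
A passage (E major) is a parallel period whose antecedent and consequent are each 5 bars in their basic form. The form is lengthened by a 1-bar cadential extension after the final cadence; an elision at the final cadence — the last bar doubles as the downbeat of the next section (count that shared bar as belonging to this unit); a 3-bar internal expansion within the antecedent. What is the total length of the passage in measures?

14 measures

Basic parallel period: 5 + 5 = 10 bars.
10 (basic form) + 1 (cadential extension) + 3 (internal expansion) = 14.
The elision shares a bar with the next section but does not change this unit's count.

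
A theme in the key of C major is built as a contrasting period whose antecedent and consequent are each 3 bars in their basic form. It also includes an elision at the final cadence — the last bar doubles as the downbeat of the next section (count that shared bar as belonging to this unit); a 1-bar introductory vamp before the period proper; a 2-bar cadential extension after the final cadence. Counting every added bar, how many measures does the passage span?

Basic contrasting period: 3 + 3 = 6 bars.
6 (basic form) + 1 (introduction) + 2 (cadential extension) = 9.
The elision shares a bar with the next section but does not change this unit's count.

9 measures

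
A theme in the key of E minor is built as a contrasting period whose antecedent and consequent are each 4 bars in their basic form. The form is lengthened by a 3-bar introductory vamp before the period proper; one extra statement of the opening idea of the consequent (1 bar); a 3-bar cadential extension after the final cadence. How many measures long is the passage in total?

15 measures

Basic contrasting period: 4 + 4 = 8 bars.
8 (basic form) + 3 (introduction) + 1 (extra statement) + 3 (cadential extension) = 15.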